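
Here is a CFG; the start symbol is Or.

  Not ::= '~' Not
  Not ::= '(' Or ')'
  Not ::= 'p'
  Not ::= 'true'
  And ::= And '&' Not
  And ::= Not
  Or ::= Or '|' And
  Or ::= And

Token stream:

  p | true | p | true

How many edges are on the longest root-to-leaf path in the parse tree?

6

[Or [Or [Or [Or [And [Not p]]] | [And [Not true]]] | [And [Not p]]] | [And [Not true]]]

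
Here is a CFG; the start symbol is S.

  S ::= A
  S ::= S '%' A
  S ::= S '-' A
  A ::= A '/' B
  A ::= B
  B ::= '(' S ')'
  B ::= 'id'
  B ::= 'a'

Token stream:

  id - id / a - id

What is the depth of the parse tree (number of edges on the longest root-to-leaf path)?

5

[S [S [S [A [B id]]] - [A [A [B id]] / [B a]]] - [A [B id]]]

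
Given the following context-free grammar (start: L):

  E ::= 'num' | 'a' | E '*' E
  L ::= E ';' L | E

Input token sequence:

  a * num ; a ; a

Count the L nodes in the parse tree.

3

[L [E [E a] * [E num]] ; [L [E a] ; [L [E a]]]]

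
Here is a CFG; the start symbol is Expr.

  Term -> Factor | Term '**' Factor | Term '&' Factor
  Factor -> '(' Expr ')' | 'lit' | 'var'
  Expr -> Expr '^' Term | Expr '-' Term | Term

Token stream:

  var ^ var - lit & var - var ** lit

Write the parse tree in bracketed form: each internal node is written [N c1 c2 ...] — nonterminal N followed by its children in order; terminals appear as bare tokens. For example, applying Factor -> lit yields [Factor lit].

Expr
Expr - Term
Expr - Term - Term
Expr ^ Term - Term - Term
Term ^ Term - Term - Term
Factor ^ Term - Term - Term
var ^ Term - Term - Term
var ^ Factor - Term - Term
var ^ var - Term - Term
var ^ var - Term & Factor - Term
var ^ var - Factor & Factor - Term
var ^ var - lit & Factor - Term
var ^ var - lit & var - Term
var ^ var - lit & var - Term ** Factor
var ^ var - lit & var - Factor ** Factor
var ^ var - lit & var - var ** Factor
var ^ var - lit & var - var ** lit

[Expr [Expr [Expr [Expr [Term [Factor var]]] ^ [Term [Factor var]]] - [Term [Term [Factor lit]] & [Factor var]]] - [Term [Term [Factor var]] ** [Factor lit]]]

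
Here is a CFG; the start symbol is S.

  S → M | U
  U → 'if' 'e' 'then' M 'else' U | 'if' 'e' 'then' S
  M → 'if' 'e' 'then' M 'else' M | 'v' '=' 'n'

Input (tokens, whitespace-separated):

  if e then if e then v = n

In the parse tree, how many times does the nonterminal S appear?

[S [U if e then [S [U if e then [S [M v = n]]]]]]

3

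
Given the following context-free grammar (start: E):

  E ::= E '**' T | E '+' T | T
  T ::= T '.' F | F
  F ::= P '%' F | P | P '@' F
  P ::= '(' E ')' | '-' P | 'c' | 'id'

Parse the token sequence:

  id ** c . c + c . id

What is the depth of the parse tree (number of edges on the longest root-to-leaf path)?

[E [E [E [T [F [P id]]]] ** [T [T [F [P c]]] . [F [P c]]]] + [T [T [F [P c]]] . [F [P id]]]]

6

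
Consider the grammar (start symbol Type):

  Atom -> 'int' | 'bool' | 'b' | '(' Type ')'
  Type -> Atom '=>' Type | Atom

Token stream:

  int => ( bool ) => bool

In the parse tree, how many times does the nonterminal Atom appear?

4

[Type [Atom int] => [Type [Atom ( [Type [Atom bool]] )] => [Type [Atom bool]]]]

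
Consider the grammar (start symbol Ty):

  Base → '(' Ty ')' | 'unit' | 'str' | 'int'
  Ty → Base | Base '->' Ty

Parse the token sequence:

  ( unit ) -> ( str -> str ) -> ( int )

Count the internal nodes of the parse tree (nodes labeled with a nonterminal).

14

[Ty [Base ( [Ty [Base unit]] )] -> [Ty [Base ( [Ty [Base str] -> [Ty [Base str]]] )] -> [Ty [Base ( [Ty [Base int]] )]]]]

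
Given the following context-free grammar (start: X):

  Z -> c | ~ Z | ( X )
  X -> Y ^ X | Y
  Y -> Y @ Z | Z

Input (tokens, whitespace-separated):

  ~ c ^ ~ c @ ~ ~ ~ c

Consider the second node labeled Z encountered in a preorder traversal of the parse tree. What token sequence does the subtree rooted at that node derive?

c

[X [Y [Z ~ [Z c]]] ^ [X [Y [Y [Z ~ [Z c]]] @ [Z ~ [Z ~ [Z ~ [Z c]]]]]]]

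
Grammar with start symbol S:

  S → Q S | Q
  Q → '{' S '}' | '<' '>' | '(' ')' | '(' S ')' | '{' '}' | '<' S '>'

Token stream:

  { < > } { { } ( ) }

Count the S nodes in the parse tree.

[S [Q { [S [Q < >]] }] [S [Q { [S [Q { }] [S [Q ( )]]] }]]]

5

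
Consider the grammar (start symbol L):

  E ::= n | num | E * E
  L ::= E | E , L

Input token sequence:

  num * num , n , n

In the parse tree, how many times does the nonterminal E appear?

[L [E [E num] * [E num]] , [L [E n] , [L [E n]]]]

5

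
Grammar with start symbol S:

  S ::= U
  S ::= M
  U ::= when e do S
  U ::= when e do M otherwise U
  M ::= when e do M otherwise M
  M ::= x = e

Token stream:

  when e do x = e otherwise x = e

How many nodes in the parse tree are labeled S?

1

[S [M when e do [M x = e] otherwise [M x = e]]]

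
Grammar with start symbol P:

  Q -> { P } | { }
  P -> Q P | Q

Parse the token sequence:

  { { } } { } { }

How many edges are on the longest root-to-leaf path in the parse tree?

4

[P [Q { [P [Q { }]] }] [P [Q { }] [P [Q { }]]]]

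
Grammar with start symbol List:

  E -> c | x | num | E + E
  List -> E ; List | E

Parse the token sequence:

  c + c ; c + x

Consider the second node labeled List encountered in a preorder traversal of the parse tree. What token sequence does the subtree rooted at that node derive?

c + x

[List [E [E c] + [E c]] ; [List [E [E c] + [E x]]]]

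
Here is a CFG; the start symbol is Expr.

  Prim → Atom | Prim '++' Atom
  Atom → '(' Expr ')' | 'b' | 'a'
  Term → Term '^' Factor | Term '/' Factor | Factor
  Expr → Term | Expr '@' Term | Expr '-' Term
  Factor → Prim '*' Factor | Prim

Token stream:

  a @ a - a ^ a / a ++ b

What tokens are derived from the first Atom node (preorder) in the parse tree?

[Expr [Expr [Expr [Term [Factor [Prim [Atom a]]]]] @ [Term [Factor [Prim [Atom a]]]]] - [Term [Term [Term [Factor [Prim [Atom a]]]] ^ [Factor [Prim [Atom a]]]] / [Factor [Prim [Prim [Atom a]] ++ [Atom b]]]]]

a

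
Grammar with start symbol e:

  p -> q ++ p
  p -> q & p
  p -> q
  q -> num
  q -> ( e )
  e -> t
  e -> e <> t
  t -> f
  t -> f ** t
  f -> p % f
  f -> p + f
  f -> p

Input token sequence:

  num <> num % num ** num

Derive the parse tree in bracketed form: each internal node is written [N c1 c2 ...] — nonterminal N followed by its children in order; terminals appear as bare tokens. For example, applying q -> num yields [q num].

[e [e [t [f [p [q num]]]]] <> [t [f [p [q num]] % [f [p [q num]]]] ** [t [f [p [q num]]]]]]

e
e <> t
t <> t
f <> t
p <> t
q <> t
num <> t
num <> f ** t
num <> p % f ** t
num <> q % f ** t
num <> num % f ** t
num <> num % p ** t
num <> num % q ** t
num <> num % num ** t
num <> num % num ** f
num <> num % num ** p
num <> num % num ** q
num <> num % num ** num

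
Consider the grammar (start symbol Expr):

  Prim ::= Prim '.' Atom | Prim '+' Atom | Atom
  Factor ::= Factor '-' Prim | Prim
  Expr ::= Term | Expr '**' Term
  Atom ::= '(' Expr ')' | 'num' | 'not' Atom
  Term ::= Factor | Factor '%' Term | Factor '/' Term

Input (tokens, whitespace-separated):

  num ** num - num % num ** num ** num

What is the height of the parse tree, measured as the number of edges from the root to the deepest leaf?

8

[Expr [Expr [Expr [Expr [Term [Factor [Prim [Atom num]]]]] ** [Term [Factor [Factor [Prim [Atom num]]] - [Prim [Atom num]]] % [Term [Factor [Prim [Atom num]]]]]] ** [Term [Factor [Prim [Atom num]]]]] ** [Term [Factor [Prim [Atom num]]]]]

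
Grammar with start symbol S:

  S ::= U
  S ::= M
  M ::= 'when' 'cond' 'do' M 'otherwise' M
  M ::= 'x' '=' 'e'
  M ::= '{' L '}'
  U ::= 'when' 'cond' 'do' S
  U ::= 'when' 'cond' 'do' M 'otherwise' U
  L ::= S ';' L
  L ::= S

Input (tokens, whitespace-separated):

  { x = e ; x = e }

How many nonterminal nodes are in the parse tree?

[S [M { [L [S [M x = e]] ; [L [S [M x = e]]]] }]]

8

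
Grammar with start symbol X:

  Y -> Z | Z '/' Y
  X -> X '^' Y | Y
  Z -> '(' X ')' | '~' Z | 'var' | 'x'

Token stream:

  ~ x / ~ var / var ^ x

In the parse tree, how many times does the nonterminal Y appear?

[X [X [Y [Z ~ [Z x]] / [Y [Z ~ [Z var]] / [Y [Z var]]]]] ^ [Y [Z x]]]

4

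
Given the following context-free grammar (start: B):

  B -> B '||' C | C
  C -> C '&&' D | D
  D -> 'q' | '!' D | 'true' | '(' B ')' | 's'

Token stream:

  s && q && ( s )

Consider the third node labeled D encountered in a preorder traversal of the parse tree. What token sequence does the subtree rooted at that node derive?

( s )

[B [C [C [C [D s]] && [D q]] && [D ( [B [C [D s]]] )]]]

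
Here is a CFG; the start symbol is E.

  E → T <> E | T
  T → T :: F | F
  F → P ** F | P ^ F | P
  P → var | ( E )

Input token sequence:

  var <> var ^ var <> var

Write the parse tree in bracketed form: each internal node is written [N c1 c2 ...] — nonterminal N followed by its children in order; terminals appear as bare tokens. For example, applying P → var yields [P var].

E
T <> E
F <> E
P <> E
var <> E
var <> T <> E
var <> F <> E
var <> P ^ F <> E
var <> var ^ F <> E
var <> var ^ P <> E
var <> var ^ var <> E
var <> var ^ var <> T
var <> var ^ var <> F
var <> var ^ var <> P
var <> var ^ var <> var

[E [T [F [P var]]] <> [E [T [F [P var] ^ [F [P var]]]] <> [E [T [F [P var]]]]]]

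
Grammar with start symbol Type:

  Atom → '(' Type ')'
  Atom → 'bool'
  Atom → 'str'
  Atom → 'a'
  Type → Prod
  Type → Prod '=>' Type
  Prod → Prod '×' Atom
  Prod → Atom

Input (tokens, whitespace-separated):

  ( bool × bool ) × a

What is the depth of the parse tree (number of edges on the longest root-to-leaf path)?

8

[Type [Prod [Prod [Atom ( [Type [Prod [Prod [Atom bool]] × [Atom bool]]] )]] × [Atom a]]]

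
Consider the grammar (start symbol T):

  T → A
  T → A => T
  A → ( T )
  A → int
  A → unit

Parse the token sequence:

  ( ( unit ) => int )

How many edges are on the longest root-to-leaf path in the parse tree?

[T [A ( [T [A ( [T [A unit]] )] => [T [A int]]] )]]

6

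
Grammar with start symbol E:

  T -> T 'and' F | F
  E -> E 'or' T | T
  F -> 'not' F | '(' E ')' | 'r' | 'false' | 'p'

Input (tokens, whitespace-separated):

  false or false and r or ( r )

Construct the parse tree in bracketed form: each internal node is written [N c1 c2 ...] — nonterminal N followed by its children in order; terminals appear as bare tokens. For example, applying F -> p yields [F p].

[E [E [E [T [F false]]] or [T [T [F false]] and [F r]]] or [T [F ( [E [T [F r]]] )]]]

E
E or T
E or T or T
T or T or T
F or T or T
false or T or T
false or T and F or T
false or F and F or T
false or false and F or T
false or false and r or T
false or false and r or F
false or false and r or ( E )
false or false and r or ( T )
false or false and r or ( F )
false or false and r or ( r )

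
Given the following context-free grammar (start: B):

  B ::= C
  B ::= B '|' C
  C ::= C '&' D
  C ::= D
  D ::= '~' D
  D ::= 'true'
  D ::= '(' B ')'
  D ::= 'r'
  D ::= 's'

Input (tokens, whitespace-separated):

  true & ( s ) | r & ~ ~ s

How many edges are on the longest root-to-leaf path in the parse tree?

[B [B [C [C [D true]] & [D ( [B [C [D s]]] )]]] | [C [C [D r]] & [D ~ [D ~ [D s]]]]]

7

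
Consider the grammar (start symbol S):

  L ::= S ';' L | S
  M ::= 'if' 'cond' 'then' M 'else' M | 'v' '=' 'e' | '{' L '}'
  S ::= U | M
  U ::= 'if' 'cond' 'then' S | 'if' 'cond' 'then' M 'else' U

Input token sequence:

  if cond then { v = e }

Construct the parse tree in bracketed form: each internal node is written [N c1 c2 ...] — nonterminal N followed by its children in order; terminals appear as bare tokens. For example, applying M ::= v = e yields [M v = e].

[S [U if cond then [S [M { [L [S [M v = e]]] }]]]]

S
U
if cond then S
if cond then M
if cond then { L }
if cond then { S }
if cond then { M }
if cond then { v = e }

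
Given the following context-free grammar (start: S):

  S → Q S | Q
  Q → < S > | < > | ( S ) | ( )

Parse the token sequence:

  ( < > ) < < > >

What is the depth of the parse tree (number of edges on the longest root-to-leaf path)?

5

[S [Q ( [S [Q < >]] )] [S [Q < [S [Q < >]] >]]]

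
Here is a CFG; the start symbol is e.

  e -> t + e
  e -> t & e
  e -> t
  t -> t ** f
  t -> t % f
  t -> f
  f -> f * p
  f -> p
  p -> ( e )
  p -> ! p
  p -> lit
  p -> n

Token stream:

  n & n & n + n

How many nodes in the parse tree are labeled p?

4

[e [t [f [p n]]] & [e [t [f [p n]]] & [e [t [f [p n]]] + [e [t [f [p n]]]]]]]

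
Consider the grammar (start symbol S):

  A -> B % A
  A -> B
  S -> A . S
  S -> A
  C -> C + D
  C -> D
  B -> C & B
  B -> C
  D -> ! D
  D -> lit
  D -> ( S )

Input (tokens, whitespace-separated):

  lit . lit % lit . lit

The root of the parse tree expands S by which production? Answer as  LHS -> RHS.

S -> A . S

[S [A [B [C [D lit]]]] . [S [A [B [C [D lit]]] % [A [B [C [D lit]]]]] . [S [A [B [C [D lit]]]]]]]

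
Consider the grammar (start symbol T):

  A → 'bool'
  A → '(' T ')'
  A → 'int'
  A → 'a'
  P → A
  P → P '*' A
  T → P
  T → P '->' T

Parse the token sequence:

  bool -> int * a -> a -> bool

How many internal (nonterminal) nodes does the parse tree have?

[T [P [A bool]] -> [T [P [P [A int]] * [A a]] -> [T [P [A a]] -> [T [P [A bool]]]]]]

14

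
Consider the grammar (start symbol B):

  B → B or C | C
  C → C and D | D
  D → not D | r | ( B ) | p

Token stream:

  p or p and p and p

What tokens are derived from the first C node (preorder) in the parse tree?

[B [B [C [D p]]] or [C [C [C [D p]] and [D p]] and [D p]]]

p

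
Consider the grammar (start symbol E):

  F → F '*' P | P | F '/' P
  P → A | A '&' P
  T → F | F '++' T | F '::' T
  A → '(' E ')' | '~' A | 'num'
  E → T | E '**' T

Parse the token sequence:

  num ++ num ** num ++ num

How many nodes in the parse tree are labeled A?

[E [E [T [F [P [A num]]] ++ [T [F [P [A num]]]]]] ** [T [F [P [A num]]] ++ [T [F [P [A num]]]]]]

4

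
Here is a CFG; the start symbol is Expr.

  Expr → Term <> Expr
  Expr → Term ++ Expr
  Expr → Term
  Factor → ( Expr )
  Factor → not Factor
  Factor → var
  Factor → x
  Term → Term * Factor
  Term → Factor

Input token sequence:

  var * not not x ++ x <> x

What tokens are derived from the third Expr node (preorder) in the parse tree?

x

[Expr [Term [Term [Factor var]] * [Factor not [Factor not [Factor x]]]] ++ [Expr [Term [Factor x]] <> [Expr [Term [Factor x]]]]]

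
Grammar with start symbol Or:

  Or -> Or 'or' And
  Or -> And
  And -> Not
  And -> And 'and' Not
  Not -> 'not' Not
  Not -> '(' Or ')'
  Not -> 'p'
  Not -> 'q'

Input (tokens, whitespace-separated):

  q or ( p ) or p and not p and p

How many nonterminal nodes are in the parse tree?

[Or [Or [Or [And [Not q]]] or [And [Not ( [Or [And [Not p]]] )]]] or [And [And [And [Not p]] and [Not not [Not p]]] and [Not p]]]

17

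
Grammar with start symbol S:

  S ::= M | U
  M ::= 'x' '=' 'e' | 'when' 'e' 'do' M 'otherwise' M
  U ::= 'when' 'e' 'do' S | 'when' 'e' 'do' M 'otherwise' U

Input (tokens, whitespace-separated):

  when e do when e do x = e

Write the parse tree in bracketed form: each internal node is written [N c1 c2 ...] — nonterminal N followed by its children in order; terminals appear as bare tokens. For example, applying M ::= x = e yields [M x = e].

S
U
when e do S
when e do U
when e do when e do S
when e do when e do M
when e do when e do x = e

[S [U when e do [S [U when e do [S [M x = e]]]]]]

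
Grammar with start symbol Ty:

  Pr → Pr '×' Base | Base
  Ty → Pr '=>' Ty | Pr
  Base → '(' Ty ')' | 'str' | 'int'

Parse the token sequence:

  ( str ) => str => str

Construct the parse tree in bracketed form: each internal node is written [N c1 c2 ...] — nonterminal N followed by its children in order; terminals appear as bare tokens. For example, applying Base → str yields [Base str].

Ty
Pr => Ty
Base => Ty
( Ty ) => Ty
( Pr ) => Ty
( Base ) => Ty
( str ) => Ty
( str ) => Pr => Ty
( str ) => Base => Ty
( str ) => str => Ty
( str ) => str => Pr
( str ) => str => Base
( str ) => str => str

[Ty [Pr [Base ( [Ty [Pr [Base str]]] )]] => [Ty [Pr [Base str]] => [Ty [Pr [Base str]]]]]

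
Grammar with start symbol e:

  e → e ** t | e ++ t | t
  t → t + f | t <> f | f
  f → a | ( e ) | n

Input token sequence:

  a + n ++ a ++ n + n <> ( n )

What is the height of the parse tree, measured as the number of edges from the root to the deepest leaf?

[e [e [e [t [t [f a]] + [f n]]] ++ [t [f a]]] ++ [t [t [t [f n]] + [f n]] <> [f ( [e [t [f n]]] )]]]

6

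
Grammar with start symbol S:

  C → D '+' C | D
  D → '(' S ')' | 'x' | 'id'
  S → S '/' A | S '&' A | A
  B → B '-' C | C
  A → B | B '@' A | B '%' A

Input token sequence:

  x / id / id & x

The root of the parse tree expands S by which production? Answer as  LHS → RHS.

[S [S [S [S [A [B [C [D x]]]]] / [A [B [C [D id]]]]] / [A [B [C [D id]]]]] & [A [B [C [D x]]]]]

S → S '&' A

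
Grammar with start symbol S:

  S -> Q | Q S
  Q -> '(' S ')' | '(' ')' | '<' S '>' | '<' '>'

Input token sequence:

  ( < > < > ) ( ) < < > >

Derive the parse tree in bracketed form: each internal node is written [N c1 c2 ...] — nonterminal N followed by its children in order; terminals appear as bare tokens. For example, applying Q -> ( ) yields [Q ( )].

S
Q S
( S ) S
( Q S ) S
( < > S ) S
( < > Q ) S
( < > < > ) S
( < > < > ) Q S
( < > < > ) ( ) S
( < > < > ) ( ) Q
( < > < > ) ( ) < S >
( < > < > ) ( ) < Q >
( < > < > ) ( ) < < > >

[S [Q ( [S [Q < >] [S [Q < >]]] )] [S [Q ( )] [S [Q < [S [Q < >]] >]]]]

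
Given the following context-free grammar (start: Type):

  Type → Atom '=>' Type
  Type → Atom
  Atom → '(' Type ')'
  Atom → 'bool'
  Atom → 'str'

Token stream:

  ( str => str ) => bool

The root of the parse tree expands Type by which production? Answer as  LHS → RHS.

[Type [Atom ( [Type [Atom str] => [Type [Atom str]]] )] => [Type [Atom bool]]]

Type → Atom '=>' Type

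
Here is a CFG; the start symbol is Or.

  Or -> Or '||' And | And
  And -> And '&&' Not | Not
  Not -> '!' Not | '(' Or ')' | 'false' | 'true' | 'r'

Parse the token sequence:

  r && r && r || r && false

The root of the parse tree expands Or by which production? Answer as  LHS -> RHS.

[Or [Or [And [And [And [Not r]] && [Not r]] && [Not r]]] || [And [And [Not r]] && [Not false]]]

Or -> Or '||' And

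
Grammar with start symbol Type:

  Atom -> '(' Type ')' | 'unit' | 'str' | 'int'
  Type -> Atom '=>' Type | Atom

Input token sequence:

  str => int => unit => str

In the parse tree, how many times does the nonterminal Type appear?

4

[Type [Atom str] => [Type [Atom int] => [Type [Atom unit] => [Type [Atom str]]]]]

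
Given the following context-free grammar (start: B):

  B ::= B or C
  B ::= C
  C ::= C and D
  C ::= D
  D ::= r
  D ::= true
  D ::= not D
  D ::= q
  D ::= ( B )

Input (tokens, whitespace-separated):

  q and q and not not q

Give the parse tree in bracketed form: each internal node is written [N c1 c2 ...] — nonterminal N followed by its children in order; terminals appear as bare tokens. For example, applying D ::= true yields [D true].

B
C
C and D
C and D and D
D and D and D
q and D and D
q and q and D
q and q and not D
q and q and not not D
q and q and not not q

[B [C [C [C [D q]] and [D q]] and [D not [D not [D q]]]]]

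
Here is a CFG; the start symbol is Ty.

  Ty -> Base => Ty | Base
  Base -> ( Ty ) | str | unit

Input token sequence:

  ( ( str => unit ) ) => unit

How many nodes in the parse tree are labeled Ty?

[Ty [Base ( [Ty [Base ( [Ty [Base str] => [Ty [Base unit]]] )]] )] => [Ty [Base unit]]]

5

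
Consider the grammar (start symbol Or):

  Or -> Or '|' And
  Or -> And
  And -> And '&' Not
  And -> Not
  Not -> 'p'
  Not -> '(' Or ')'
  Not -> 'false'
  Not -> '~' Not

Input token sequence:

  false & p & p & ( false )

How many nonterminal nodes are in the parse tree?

12

[Or [And [And [And [And [Not false]] & [Not p]] & [Not p]] & [Not ( [Or [And [Not false]]] )]]]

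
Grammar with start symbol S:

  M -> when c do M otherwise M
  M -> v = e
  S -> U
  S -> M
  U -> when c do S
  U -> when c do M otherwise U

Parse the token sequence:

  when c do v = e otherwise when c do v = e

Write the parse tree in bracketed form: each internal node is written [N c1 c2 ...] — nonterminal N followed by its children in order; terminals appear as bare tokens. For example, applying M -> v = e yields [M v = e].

S
U
when c do M otherwise U
when c do v = e otherwise U
when c do v = e otherwise when c do S
when c do v = e otherwise when c do M
when c do v = e otherwise when c do v = e

[S [U when c do [M v = e] otherwise [U when c do [S [M v = e]]]]]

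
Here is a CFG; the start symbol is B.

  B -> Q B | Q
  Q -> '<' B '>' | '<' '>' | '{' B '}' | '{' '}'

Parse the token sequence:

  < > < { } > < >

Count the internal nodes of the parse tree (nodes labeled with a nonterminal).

8

[B [Q < >] [B [Q < [B [Q { }]] >] [B [Q < >]]]]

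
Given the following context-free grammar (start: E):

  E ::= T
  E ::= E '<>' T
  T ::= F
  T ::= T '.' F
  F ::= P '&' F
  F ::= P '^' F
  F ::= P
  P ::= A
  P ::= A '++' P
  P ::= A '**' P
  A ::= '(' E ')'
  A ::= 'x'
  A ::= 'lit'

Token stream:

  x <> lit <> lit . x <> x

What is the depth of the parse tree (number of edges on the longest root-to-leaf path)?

[E [E [E [E [T [F [P [A x]]]]] <> [T [F [P [A lit]]]]] <> [T [T [F [P [A lit]]]] . [F [P [A x]]]]] <> [T [F [P [A x]]]]]

8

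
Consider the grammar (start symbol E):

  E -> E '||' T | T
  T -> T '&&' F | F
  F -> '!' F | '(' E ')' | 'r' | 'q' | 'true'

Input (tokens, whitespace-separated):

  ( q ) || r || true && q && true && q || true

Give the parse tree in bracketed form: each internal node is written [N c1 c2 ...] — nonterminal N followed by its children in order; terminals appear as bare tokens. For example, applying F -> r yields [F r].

[E [E [E [E [T [F ( [E [T [F q]]] )]]] || [T [F r]]] || [T [T [T [T [F true]] && [F q]] && [F true]] && [F q]]] || [T [F true]]]

E
E || T
E || T || T
E || T || T || T
T || T || T || T
F || T || T || T
( E ) || T || T || T
( T ) || T || T || T
( F ) || T || T || T
( q ) || T || T || T
( q ) || F || T || T
( q ) || r || T || T
( q ) || r || T && F || T
( q ) || r || T && F && F || T
( q ) || r || T && F && F && F || T
( q ) || r || F && F && F && F || T
( q ) || r || true && F && F && F || T
( q ) || r || true && q && F && F || T
( q ) || r || true && q && true && F || T
( q ) || r || true && q && true && q || T
( q ) || r || true && q && true && q || F
( q ) || r || true && q && true && q || true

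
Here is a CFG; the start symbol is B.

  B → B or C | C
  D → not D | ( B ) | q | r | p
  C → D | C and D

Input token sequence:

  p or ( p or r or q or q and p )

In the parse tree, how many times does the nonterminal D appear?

[B [B [C [D p]]] or [C [D ( [B [B [B [B [C [D p]]] or [C [D r]]] or [C [D q]]] or [C [C [D q]] and [D p]]] )]]]

7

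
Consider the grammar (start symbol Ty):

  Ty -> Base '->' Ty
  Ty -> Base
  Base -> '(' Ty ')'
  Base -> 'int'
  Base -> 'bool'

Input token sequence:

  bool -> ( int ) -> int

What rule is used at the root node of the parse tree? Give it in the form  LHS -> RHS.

Ty -> Base '->' Ty

[Ty [Base bool] -> [Ty [Base ( [Ty [Base int]] )] -> [Ty [Base int]]]]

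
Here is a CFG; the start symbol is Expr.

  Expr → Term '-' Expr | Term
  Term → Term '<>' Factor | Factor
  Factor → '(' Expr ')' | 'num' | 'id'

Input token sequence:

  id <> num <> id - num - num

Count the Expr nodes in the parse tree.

[Expr [Term [Term [Term [Factor id]] <> [Factor num]] <> [Factor id]] - [Expr [Term [Factor num]] - [Expr [Term [Factor num]]]]]

3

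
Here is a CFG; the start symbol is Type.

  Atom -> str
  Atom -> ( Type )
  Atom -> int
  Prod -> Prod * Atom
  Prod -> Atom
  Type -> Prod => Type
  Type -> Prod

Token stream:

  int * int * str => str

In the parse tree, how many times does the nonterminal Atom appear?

4

[Type [Prod [Prod [Prod [Atom int]] * [Atom int]] * [Atom str]] => [Type [Prod [Atom str]]]]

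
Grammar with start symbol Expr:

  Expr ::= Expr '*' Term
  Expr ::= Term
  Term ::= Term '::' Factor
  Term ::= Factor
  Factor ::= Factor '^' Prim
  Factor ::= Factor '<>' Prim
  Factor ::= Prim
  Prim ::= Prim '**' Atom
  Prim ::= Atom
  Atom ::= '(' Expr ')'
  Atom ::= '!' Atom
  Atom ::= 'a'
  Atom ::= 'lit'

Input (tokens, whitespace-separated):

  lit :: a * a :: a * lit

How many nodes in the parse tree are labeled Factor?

[Expr [Expr [Expr [Term [Term [Factor [Prim [Atom lit]]]] :: [Factor [Prim [Atom a]]]]] * [Term [Term [Factor [Prim [Atom a]]]] :: [Factor [Prim [Atom a]]]]] * [Term [Factor [Prim [Atom lit]]]]]

5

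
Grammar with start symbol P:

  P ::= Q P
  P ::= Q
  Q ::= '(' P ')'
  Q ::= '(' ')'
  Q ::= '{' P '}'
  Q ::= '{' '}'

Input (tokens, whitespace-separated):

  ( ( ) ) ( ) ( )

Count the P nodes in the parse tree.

[P [Q ( [P [Q ( )]] )] [P [Q ( )] [P [Q ( )]]]]

4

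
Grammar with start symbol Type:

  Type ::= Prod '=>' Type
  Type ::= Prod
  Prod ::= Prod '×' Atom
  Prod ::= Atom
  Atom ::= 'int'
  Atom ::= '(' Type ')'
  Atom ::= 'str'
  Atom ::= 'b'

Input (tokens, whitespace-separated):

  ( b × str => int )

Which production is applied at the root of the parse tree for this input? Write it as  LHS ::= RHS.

[Type [Prod [Atom ( [Type [Prod [Prod [Atom b]] × [Atom str]] => [Type [Prod [Atom int]]]] )]]]

Type ::= Prod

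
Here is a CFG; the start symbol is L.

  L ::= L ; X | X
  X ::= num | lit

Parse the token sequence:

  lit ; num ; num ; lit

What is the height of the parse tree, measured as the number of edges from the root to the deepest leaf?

5

[L [L [L [L [X lit]] ; [X num]] ; [X num]] ; [X lit]]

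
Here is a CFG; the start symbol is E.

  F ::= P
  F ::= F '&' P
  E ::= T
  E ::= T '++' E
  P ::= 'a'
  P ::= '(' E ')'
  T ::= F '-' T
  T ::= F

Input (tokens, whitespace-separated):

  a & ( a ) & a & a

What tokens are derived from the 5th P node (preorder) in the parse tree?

[E [T [F [F [F [F [P a]] & [P ( [E [T [F [P a]]]] )]] & [P a]] & [P a]]]]

a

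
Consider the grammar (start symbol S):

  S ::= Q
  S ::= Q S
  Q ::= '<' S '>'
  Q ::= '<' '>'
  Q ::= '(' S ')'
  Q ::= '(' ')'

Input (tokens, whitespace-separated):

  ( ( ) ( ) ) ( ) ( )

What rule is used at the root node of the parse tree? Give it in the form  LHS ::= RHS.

[S [Q ( [S [Q ( )] [S [Q ( )]]] )] [S [Q ( )] [S [Q ( )]]]]

S ::= Q S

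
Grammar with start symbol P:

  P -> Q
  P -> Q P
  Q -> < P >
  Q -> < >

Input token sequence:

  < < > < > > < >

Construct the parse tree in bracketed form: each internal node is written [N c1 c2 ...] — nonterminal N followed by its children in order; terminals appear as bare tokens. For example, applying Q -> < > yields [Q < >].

[P [Q < [P [Q < >] [P [Q < >]]] >] [P [Q < >]]]

P
Q P
< P > P
< Q P > P
< < > P > P
< < > Q > P
< < > < > > P
< < > < > > Q
< < > < > > < >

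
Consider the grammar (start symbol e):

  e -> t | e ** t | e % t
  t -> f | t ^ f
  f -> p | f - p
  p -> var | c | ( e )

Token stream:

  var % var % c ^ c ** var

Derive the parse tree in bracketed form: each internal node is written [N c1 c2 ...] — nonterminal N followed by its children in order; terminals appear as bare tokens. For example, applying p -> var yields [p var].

[e [e [e [e [t [f [p var]]]] % [t [f [p var]]]] % [t [t [f [p c]]] ^ [f [p c]]]] ** [t [f [p var]]]]

e
e ** t
e % t ** t
e % t % t ** t
t % t % t ** t
f % t % t ** t
p % t % t ** t
var % t % t ** t
var % f % t ** t
var % p % t ** t
var % var % t ** t
var % var % t ^ f ** t
var % var % f ^ f ** t
var % var % p ^ f ** t
var % var % c ^ f ** t
var % var % c ^ p ** t
var % var % c ^ c ** t
var % var % c ^ c ** f
var % var % c ^ c ** p
var % var % c ^ c ** var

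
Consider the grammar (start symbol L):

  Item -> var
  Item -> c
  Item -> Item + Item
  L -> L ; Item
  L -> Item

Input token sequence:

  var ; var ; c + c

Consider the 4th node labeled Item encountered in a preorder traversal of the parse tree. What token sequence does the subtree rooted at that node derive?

c

[L [L [L [Item var]] ; [Item var]] ; [Item [Item c] + [Item c]]]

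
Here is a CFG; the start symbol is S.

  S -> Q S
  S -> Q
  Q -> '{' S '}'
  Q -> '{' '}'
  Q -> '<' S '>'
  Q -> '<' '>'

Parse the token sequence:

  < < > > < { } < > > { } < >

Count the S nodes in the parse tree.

[S [Q < [S [Q < >]] >] [S [Q < [S [Q { }] [S [Q < >]]] >] [S [Q { }] [S [Q < >]]]]]

7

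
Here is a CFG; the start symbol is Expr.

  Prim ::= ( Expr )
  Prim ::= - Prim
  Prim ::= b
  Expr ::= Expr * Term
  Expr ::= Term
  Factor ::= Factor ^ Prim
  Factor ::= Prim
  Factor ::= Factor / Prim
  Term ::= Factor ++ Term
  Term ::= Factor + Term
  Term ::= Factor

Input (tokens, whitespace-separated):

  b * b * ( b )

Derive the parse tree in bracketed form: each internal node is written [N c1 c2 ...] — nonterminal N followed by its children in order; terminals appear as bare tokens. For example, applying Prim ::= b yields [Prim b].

[Expr [Expr [Expr [Term [Factor [Prim b]]]] * [Term [Factor [Prim b]]]] * [Term [Factor [Prim ( [Expr [Term [Factor [Prim b]]]] )]]]]

Expr
Expr * Term
Expr * Term * Term
Term * Term * Term
Factor * Term * Term
Prim * Term * Term
b * Term * Term
b * Factor * Term
b * Prim * Term
b * b * Term
b * b * Factor
b * b * Prim
b * b * ( Expr )
b * b * ( Term )
b * b * ( Factor )
b * b * ( Prim )
b * b * ( b )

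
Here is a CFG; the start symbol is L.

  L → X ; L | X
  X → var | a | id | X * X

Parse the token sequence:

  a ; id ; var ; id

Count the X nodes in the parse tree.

[L [X a] ; [L [X id] ; [L [X var] ; [L [X id]]]]]

4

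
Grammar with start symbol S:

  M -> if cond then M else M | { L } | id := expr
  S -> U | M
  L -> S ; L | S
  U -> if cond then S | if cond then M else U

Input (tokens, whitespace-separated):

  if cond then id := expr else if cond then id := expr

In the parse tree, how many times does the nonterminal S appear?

2

[S [U if cond then [M id := expr] else [U if cond then [S [M id := expr]]]]]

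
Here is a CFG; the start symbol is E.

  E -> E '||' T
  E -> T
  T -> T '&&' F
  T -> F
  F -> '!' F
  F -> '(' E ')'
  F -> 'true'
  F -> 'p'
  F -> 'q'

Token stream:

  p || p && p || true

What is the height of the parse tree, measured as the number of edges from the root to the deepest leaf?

5

[E [E [E [T [F p]]] || [T [T [F p]] && [F p]]] || [T [F true]]]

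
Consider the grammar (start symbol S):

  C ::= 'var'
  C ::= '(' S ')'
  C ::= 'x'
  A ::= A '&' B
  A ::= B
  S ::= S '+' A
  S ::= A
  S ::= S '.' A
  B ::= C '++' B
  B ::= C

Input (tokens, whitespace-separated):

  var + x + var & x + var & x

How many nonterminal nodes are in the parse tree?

[S [S [S [S [A [B [C var]]]] + [A [B [C x]]]] + [A [A [B [C var]]] & [B [C x]]]] + [A [A [B [C var]]] & [B [C x]]]]

22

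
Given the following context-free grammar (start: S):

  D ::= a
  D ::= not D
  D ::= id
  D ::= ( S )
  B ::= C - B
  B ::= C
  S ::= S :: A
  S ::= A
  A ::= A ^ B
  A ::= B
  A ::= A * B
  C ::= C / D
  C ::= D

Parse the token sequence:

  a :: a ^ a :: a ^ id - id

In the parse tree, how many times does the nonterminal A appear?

5

[S [S [S [A [B [C [D a]]]]] :: [A [A [B [C [D a]]]] ^ [B [C [D a]]]]] :: [A [A [B [C [D a]]]] ^ [B [C [D id]] - [B [C [D id]]]]]]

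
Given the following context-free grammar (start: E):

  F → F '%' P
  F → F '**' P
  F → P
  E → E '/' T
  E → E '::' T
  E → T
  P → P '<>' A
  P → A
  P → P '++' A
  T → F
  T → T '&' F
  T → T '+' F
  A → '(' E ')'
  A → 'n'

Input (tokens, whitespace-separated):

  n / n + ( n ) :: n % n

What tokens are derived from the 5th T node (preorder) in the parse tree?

[E [E [E [T [F [P [A n]]]]] / [T [T [F [P [A n]]]] + [F [P [A ( [E [T [F [P [A n]]]]] )]]]]] :: [T [F [F [P [A n]]] % [P [A n]]]]]

n % n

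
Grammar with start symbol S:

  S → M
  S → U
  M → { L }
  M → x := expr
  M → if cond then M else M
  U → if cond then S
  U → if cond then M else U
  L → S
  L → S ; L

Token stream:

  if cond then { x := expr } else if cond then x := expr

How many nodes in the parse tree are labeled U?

[S [U if cond then [M { [L [S [M x := expr]]] }] else [U if cond then [S [M x := expr]]]]]

2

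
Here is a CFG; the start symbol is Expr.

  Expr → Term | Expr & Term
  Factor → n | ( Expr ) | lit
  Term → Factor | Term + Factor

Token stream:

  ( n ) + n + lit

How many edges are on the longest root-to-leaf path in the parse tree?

[Expr [Term [Term [Term [Factor ( [Expr [Term [Factor n]]] )]] + [Factor n]] + [Factor lit]]]

8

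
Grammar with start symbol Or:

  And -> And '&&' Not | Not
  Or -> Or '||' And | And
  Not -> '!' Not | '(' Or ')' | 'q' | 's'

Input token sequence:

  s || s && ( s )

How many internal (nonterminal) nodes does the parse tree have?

[Or [Or [And [Not s]]] || [And [And [Not s]] && [Not ( [Or [And [Not s]]] )]]]

11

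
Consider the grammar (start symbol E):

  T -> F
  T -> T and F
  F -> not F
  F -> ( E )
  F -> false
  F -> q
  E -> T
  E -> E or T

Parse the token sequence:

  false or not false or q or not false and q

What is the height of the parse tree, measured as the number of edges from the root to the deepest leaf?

[E [E [E [E [T [F false]]] or [T [F not [F false]]]] or [T [F q]]] or [T [T [F not [F false]]] and [F q]]]

6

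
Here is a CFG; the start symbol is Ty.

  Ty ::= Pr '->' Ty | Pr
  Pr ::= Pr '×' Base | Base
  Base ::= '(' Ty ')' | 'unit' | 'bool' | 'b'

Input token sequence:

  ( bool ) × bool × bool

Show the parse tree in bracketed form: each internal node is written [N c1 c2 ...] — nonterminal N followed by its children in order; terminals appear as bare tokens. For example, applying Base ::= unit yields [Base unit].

Ty
Pr
Pr × Base
Pr × Base × Base
Base × Base × Base
( Ty ) × Base × Base
( Pr ) × Base × Base
( Base ) × Base × Base
( bool ) × Base × Base
( bool ) × bool × Base
( bool ) × bool × bool

[Ty [Pr [Pr [Pr [Base ( [Ty [Pr [Base bool]]] )]] × [Base bool]] × [Base bool]]]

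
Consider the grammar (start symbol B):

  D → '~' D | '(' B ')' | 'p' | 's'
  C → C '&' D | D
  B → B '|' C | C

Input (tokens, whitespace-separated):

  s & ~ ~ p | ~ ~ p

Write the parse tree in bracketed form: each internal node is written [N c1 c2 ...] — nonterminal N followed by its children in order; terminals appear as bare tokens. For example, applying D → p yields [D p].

[B [B [C [C [D s]] & [D ~ [D ~ [D p]]]]] | [C [D ~ [D ~ [D p]]]]]

B
B | C
C | C
C & D | C
D & D | C
s & D | C
s & ~ D | C
s & ~ ~ D | C
s & ~ ~ p | C
s & ~ ~ p | D
s & ~ ~ p | ~ D
s & ~ ~ p | ~ ~ D
s & ~ ~ p | ~ ~ p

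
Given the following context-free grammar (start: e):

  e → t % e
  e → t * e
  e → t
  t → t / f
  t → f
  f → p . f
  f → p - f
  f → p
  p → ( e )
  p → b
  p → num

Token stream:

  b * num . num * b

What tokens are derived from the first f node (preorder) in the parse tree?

b

[e [t [f [p b]]] * [e [t [f [p num] . [f [p num]]]] * [e [t [f [p b]]]]]]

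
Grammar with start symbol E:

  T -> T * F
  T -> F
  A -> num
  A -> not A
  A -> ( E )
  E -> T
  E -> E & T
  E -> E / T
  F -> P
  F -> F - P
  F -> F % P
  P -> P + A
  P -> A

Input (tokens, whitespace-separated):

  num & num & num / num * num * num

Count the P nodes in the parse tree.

6

[E [E [E [E [T [F [P [A num]]]]] & [T [F [P [A num]]]]] & [T [F [P [A num]]]]] / [T [T [T [F [P [A num]]]] * [F [P [A num]]]] * [F [P [A num]]]]]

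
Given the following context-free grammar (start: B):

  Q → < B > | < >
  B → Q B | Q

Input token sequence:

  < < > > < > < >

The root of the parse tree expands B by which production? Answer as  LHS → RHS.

[B [Q < [B [Q < >]] >] [B [Q < >] [B [Q < >]]]]

B → Q B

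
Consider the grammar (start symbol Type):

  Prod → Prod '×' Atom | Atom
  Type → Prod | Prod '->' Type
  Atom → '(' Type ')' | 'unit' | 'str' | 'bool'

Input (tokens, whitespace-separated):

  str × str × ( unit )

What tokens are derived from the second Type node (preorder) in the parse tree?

[Type [Prod [Prod [Prod [Atom str]] × [Atom str]] × [Atom ( [Type [Prod [Atom unit]]] )]]]

unit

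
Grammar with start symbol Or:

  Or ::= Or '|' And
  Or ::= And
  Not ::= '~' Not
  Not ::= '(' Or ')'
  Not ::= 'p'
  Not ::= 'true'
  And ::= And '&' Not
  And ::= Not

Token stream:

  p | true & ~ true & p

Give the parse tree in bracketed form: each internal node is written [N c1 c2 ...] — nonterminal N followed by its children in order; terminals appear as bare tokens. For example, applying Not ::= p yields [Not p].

Or
Or | And
And | And
Not | And
p | And
p | And & Not
p | And & Not & Not
p | Not & Not & Not
p | true & Not & Not
p | true & ~ Not & Not
p | true & ~ true & Not
p | true & ~ true & p

[Or [Or [And [Not p]]] | [And [And [And [Not true]] & [Not ~ [Not true]]] & [Not p]]]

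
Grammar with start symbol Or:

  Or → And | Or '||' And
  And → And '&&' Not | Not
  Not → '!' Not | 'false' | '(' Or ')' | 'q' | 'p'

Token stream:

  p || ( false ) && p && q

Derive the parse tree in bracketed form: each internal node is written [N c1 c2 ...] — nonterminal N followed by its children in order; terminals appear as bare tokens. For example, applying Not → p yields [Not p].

Or
Or || And
And || And
Not || And
p || And
p || And && Not
p || And && Not && Not
p || Not && Not && Not
p || ( Or ) && Not && Not
p || ( And ) && Not && Not
p || ( Not ) && Not && Not
p || ( false ) && Not && Not
p || ( false ) && p && Not
p || ( false ) && p && q

[Or [Or [And [Not p]]] || [And [And [And [Not ( [Or [And [Not false]]] )]] && [Not p]] && [Not q]]]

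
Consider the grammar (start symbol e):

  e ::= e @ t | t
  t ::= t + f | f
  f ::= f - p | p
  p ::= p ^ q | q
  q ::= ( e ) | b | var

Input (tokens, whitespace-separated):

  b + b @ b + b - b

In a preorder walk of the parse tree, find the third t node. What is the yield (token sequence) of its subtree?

[e [e [t [t [f [p [q b]]]] + [f [p [q b]]]]] @ [t [t [f [p [q b]]]] + [f [f [p [q b]]] - [p [q b]]]]]

b + b - b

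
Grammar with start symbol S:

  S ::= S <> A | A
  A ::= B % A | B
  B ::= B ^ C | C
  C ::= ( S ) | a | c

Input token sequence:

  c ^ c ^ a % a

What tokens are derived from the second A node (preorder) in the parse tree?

a

[S [A [B [B [B [C c]] ^ [C c]] ^ [C a]] % [A [B [C a]]]]]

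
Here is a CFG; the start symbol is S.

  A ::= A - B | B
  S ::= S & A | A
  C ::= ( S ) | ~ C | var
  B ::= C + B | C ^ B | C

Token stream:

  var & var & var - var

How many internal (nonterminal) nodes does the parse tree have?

[S [S [S [A [B [C var]]]] & [A [B [C var]]]] & [A [A [B [C var]]] - [B [C var]]]]

15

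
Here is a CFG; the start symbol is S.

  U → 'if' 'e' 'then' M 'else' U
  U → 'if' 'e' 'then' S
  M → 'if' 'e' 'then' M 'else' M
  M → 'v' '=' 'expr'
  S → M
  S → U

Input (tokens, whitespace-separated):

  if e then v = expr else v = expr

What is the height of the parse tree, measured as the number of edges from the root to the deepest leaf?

3

[S [M if e then [M v = expr] else [M v = expr]]]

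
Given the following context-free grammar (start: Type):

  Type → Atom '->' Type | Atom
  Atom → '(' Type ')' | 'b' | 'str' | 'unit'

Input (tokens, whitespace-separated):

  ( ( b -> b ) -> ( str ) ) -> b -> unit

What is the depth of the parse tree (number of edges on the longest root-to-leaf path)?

7

[Type [Atom ( [Type [Atom ( [Type [Atom b] -> [Type [Atom b]]] )] -> [Type [Atom ( [Type [Atom str]] )]]] )] -> [Type [Atom b] -> [Type [Atom unit]]]]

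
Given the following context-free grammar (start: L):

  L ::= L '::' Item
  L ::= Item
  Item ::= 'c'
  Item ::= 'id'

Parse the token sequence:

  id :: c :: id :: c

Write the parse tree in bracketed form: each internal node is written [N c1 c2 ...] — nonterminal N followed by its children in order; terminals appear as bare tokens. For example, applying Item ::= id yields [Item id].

L
L :: Item
L :: Item :: Item
L :: Item :: Item :: Item
Item :: Item :: Item :: Item
id :: Item :: Item :: Item
id :: c :: Item :: Item
id :: c :: id :: Item
id :: c :: id :: c

[L [L [L [L [Item id]] :: [Item c]] :: [Item id]] :: [Item c]]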